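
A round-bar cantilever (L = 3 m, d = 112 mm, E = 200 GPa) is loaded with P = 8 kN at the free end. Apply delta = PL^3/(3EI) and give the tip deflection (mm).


I = pi * d^4 / 64 = pi * 112^4 / 64 = 7723995.1 mm^4
L = 3000.0 mm, P = 8000.0 N, E = 200000.0 MPa
delta = P * L^3 / (3 * E * I)
= 8000.0 * 3000.0^3 / (3 * 200000.0 * 7723995.1)
= 46.608 mm

46.608 mm


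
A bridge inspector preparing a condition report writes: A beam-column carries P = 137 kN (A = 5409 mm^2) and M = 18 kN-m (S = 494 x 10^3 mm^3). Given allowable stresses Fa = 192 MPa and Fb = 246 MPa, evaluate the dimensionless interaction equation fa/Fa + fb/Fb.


f_a = P / A = 137000.0 / 5409 = 25.3282 MPa
f_b = M / S = 18000000.0 / 494000.0 = 36.4372 MPa
Ratio = f_a / Fa + f_b / Fb
= 25.3282 / 192 + 36.4372 / 246
= 0.28 (dimensionless)

0.28 (dimensionless)


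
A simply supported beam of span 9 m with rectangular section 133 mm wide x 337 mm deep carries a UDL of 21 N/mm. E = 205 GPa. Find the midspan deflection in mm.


I = 133 * 337^3 / 12 = 424189679.08 mm^4
L = 9000.0 mm, w = 21 N/mm, E = 205000.0 MPa
delta = 5 * w * L^4 / (384 * E * I)
= 5 * 21 * 9000.0^4 / (384 * 205000.0 * 424189679.08)
= 20.6307 mm

20.6307 mm


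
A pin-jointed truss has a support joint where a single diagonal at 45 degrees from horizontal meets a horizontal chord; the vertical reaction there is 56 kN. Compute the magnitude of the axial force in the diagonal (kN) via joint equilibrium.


At the joint, only the diagonal has a vertical component, so vertical equilibrium gives:
F * sin(45) = 56
F = 56 / sin(45)
= 56 / 0.707107
= 79.2 kN

79.2 kN


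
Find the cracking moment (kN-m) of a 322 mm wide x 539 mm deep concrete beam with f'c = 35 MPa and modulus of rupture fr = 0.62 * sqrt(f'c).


fr = 0.62 * sqrt(35) = 0.62 * 5.9161 = 3.668 MPa
I = 322 * 539^3 / 12 = 4201853643.17 mm^4
y_t = 269.5 mm
M_cr = fr * I / y_t = 3.668 * 4201853643.17 / 269.5 N-mm
= 57.1884 kN-m

57.1884 kN-m


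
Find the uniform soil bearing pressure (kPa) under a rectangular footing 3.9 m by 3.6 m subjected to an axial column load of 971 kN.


A = 3.9 * 3.6 = 14.04 m^2
q = P / A = 971 / 14.04
= 69.1595 kPa

69.1595 kPa


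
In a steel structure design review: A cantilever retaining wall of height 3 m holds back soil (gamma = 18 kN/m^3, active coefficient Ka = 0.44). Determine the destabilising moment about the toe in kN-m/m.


Pa = 0.5 * Ka * gamma * H^2
= 0.5 * 0.44 * 18 * 3^2
= 35.64 kN/m
Arm = H / 3 = 3 / 3 = 1.0 m
Mo = Pa * arm = Pa * H / 3 = 35.64 * 3 / 3 = 35.64 kN-m/m

35.64 kN-m/m


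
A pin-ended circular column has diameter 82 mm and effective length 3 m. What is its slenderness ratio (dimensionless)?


Radius of gyration r = d / 4 = 82 / 4 = 20.5 mm
L_eff = 3000.0 mm
Slenderness ratio = L / r = 3000.0 / 20.5 = 146.34 (dimensionless)

146.34 (dimensionless)


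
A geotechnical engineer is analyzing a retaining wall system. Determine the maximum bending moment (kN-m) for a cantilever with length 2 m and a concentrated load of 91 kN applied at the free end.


For a cantilever with a point load at the free end:
M_max = P * L = 91 * 2 = 182 kN-m

182 kN-m


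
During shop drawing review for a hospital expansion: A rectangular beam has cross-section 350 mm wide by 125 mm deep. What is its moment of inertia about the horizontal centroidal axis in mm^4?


I = b * h^3 / 12
= 350 * 125^3 / 12
= 350 * 1953125 / 12
= 56966145.83 mm^4

56966145.83 mm^4


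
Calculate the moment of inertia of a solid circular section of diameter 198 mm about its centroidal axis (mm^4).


r = d / 2 = 198 / 2 = 99.0 mm
I = pi * r^4 / 4 = pi * 99.0^4 / 4
= 75445034.2 mm^4

75445034.2 mm^4


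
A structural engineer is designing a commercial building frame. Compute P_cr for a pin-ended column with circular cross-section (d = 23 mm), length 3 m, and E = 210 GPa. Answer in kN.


I = pi * d^4 / 64 = 13736.66 mm^4
L = 3000.0 mm
P_cr = pi^2 * E * I / L^2
= 9.8696 * 210000.0 * 13736.66 / 3000.0^2
= 3163.43 N = 3.1634 kN

3.1634 kN


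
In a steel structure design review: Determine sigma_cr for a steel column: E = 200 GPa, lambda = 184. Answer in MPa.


sigma_cr = pi^2 * E / lambda^2
= 9.8696 * 200000.0 / 184^2
= 9.8696 * 200000.0 / 33856
= 58.3034 MPa

58.3034 MPa


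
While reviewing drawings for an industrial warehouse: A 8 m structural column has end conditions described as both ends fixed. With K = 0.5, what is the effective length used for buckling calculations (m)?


L_eff = K * L
= 0.5 * 8
= 4.0 m

4.0 m


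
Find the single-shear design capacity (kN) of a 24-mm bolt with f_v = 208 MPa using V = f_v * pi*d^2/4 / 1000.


A = pi * d^2 / 4 = pi * 24^2 / 4 = 452.3893 mm^2
V = f_v * A / 1000 = 208 * 452.3893 / 1000
= 94.097 kN

94.097 kN


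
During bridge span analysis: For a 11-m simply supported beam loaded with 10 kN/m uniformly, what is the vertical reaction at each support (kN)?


Total load = w * L = 10 * 11 = 110 kN
By symmetry, each reaction R = total / 2 = 110 / 2 = 55.0 kN

55.0 kN


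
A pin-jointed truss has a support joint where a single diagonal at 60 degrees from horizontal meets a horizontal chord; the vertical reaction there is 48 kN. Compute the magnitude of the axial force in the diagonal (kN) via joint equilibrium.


At the joint, only the diagonal has a vertical component, so vertical equilibrium gives:
F * sin(60) = 48
F = 48 / sin(60)
= 48 / 0.866025
= 55.43 kN

55.43 kN


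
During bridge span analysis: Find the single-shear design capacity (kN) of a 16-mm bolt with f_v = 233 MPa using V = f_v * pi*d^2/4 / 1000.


A = pi * d^2 / 4 = pi * 16^2 / 4 = 201.0619 mm^2
V = f_v * A / 1000 = 233 * 201.0619 / 1000
= 46.8474 kN

46.8474 kN


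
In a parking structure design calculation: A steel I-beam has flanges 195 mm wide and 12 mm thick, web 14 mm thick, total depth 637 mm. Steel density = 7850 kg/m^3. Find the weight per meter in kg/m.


A_flanges = 2 * 195 * 12 = 4680 mm^2
A_web = (637 - 2 * 12) * 14 = 8582 mm^2
A_total = 4680 + 8582 = 13262 mm^2 = 0.013262 m^2
Weight = rho * A = 7850 * 0.013262 = 104.1067 kg/m

104.1067 kg/m


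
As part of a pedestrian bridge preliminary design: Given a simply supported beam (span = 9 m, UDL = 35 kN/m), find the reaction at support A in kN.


Total load = w * L = 35 * 9 = 315 kN
By symmetry, each reaction R = total / 2 = 315 / 2 = 157.5 kN

157.5 kN


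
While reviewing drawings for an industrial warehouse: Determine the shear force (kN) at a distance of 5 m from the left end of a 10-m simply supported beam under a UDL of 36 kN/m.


R_A = w * L / 2 = 36 * 10 / 2 = 180.0 kN
V(x) = R_A - w * x = 180.0 - 36 * 5
= 0.0 kN

0.0 kN


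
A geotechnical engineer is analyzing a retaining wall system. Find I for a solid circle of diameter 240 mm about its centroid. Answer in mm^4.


r = d / 2 = 240 / 2 = 120.0 mm
I = pi * r^4 / 4 = pi * 120.0^4 / 4
= 162860163.16 mm^4

162860163.16 mm^4


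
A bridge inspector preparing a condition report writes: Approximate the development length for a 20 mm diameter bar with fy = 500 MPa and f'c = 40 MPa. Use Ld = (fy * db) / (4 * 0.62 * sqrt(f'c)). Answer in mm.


Ld = (fy * db) / (4 * 0.62 * sqrt(f'c))
= (500 * 20) / (4 * 0.62 * sqrt(40))
= 10000 / 15.6849
= 637.56 mm

637.56 mm


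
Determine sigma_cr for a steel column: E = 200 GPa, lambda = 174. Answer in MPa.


sigma_cr = pi^2 * E / lambda^2
= 9.8696 * 200000.0 / 174^2
= 9.8696 * 200000.0 / 30276
= 65.1975 MPa

65.1975 MPa


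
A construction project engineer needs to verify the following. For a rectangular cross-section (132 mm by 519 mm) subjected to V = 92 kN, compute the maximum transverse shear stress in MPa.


A = b * h = 132 * 519 = 68508 mm^2
V = 92 kN = 92000.0 N
tau_max = 1.5 * V / A = 1.5 * 92000.0 / 68508
= 2.0144 MPa

2.0144 MPa


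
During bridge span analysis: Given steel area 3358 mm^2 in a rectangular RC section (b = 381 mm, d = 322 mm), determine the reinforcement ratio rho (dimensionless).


rho = As / (b * d)
= 3358 / (381 * 322)
= 3358 / 122682
= 0.027372 (dimensionless)

0.027372 (dimensionless)


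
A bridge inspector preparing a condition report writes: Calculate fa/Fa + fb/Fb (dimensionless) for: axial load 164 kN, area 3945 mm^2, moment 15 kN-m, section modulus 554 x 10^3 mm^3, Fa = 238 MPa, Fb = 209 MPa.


f_a = P / A = 164000.0 / 3945 = 41.5716 MPa
f_b = M / S = 15000000.0 / 554000.0 = 27.0758 MPa
Ratio = f_a / Fa + f_b / Fb
= 41.5716 / 238 + 27.0758 / 209
= 0.3042 (dimensionless)

0.3042 (dimensionless)


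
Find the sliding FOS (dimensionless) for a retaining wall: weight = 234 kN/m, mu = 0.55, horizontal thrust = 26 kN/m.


Resisting force = mu * W = 0.55 * 234 = 128.7 kN/m
FOS = Resisting / Driving = 128.7 / 26
= 4.95 (dimensionless)

4.95 (dimensionless)


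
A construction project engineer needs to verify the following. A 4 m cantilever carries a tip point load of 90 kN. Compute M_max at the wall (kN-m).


For a cantilever with a point load at the free end:
M_max = P * L = 90 * 4 = 360 kN-m

360 kN-m


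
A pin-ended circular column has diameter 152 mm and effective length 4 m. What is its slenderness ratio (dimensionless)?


Radius of gyration r = d / 4 = 152 / 4 = 38.0 mm
L_eff = 4000.0 mm
Slenderness ratio = L / r = 4000.0 / 38.0 = 105.26 (dimensionless)

105.26 (dimensionless)


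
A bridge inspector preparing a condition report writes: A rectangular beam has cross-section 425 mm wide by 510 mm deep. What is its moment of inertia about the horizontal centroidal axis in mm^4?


I = b * h^3 / 12
= 425 * 510^3 / 12
= 425 * 132651000 / 12
= 4698056250.0 mm^4

4698056250.0 mm^4


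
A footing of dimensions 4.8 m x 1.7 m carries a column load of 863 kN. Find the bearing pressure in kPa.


A = 4.8 * 1.7 = 8.16 m^2
q = P / A = 863 / 8.16
= 105.7598 kPa

105.7598 kPa


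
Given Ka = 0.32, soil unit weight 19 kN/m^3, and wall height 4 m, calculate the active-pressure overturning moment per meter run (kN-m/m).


Pa = 0.5 * Ka * gamma * H^2
= 0.5 * 0.32 * 19 * 4^2
= 48.64 kN/m
Arm = H / 3 = 4 / 3 = 1.3333 m
Mo = Pa * arm = Pa * H / 3 = 48.64 * 4 / 3 = 64.8533 kN-m/m

64.8533 kN-m/m


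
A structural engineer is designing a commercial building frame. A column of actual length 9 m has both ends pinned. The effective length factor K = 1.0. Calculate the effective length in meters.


L_eff = K * L
= 1.0 * 9
= 9.0 m

9.0 m


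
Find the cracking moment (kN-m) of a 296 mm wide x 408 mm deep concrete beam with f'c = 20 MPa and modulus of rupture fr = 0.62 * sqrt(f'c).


fr = 0.62 * sqrt(20) = 0.62 * 4.4721 = 2.7727 MPa
I = 296 * 408^3 / 12 = 1675293696.0 mm^4
y_t = 204.0 mm
M_cr = fr * I / y_t = 2.7727 * 1675293696.0 / 204.0 N-mm
= 22.7702 kN-m

22.7702 kN-m


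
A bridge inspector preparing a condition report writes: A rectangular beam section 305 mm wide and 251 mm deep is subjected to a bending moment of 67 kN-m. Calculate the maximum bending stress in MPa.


I = b * h^3 / 12 = 305 * 251^3 / 12 = 401920129.58 mm^4
y = h / 2 = 251 / 2 = 125.5 mm
M = 67 kN-m = 67000000.0 N-mm
sigma = M * y / I = 67000000.0 * 125.5 / 401920129.58
= 20.92 MPa

20.92 MPa


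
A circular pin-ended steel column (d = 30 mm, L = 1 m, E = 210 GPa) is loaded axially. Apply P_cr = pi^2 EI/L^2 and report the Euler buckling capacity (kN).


I = pi * d^4 / 64 = 39760.78 mm^4
L = 1000.0 mm
P_cr = pi^2 * E * I / L^2
= 9.8696 * 210000.0 * 39760.78 / 1000.0^2
= 82408.87 N = 82.4089 kN

82.4089 kN


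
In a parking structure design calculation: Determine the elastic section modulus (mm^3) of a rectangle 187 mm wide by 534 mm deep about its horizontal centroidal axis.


S = b * h^2 / 6
= 187 * 534^2 / 6
= 187 * 285156 / 6
= 8887362.0 mm^3

8887362.0 mm^3


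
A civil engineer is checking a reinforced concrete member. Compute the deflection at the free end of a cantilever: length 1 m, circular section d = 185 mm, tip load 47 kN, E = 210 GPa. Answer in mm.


I = pi * d^4 / 64 = pi * 185^4 / 64 = 57498539.35 mm^4
L = 1000.0 mm, P = 47000.0 N, E = 210000.0 MPa
delta = P * L^3 / (3 * E * I)
= 47000.0 * 1000.0^3 / (3 * 210000.0 * 57498539.35)
= 1.2975 mm

1.2975 mm


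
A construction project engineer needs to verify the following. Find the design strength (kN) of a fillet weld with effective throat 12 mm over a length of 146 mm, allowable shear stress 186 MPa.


Strength = throat * length * allowable stress
= 12 * 146 * 186 N
= 325872 N
= 325.87 kN

325.87 kN


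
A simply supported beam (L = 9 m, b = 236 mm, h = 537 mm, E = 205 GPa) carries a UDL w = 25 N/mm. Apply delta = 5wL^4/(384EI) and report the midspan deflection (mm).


I = 236 * 537^3 / 12 = 3045465009.0 mm^4
L = 9000.0 mm, w = 25 N/mm, E = 205000.0 MPa
delta = 5 * w * L^4 / (384 * E * I)
= 5 * 25 * 9000.0^4 / (384 * 205000.0 * 3045465009.0)
= 3.4209 mm

3.4209 mm


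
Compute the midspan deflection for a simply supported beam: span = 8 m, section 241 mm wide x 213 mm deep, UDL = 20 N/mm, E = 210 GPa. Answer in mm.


I = 241 * 213^3 / 12 = 194077239.75 mm^4
L = 8000.0 mm, w = 20 N/mm, E = 210000.0 MPa
delta = 5 * w * L^4 / (384 * E * I)
= 5 * 20 * 8000.0^4 / (384 * 210000.0 * 194077239.75)
= 26.1719 mm

26.1719 mm


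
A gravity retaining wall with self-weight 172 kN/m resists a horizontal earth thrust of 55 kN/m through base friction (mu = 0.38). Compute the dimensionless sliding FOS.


Resisting force = mu * W = 0.38 * 172 = 65.36 kN/m
FOS = Resisting / Driving = 65.36 / 55
= 1.1884 (dimensionless)

1.1884 (dimensionless)


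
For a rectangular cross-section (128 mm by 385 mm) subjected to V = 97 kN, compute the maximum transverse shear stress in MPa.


A = b * h = 128 * 385 = 49280 mm^2
V = 97 kN = 97000.0 N
tau_max = 1.5 * V / A = 1.5 * 97000.0 / 49280
= 2.9525 MPa

2.9525 MPa


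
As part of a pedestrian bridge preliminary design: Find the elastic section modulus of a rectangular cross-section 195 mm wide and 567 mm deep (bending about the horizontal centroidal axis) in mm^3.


S = b * h^2 / 6
= 195 * 567^2 / 6
= 195 * 321489 / 6
= 10448392.5 mm^3

10448392.5 mm^3


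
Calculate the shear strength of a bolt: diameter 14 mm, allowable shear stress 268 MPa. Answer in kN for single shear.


A = pi * d^2 / 4 = pi * 14^2 / 4 = 153.938 mm^2
V = f_v * A / 1000 = 268 * 153.938 / 1000
= 41.2554 kN

41.2554 kN


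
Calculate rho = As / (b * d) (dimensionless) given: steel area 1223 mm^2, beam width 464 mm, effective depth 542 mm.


rho = As / (b * d)
= 1223 / (464 * 542)
= 1223 / 251488
= 0.004863 (dimensionless)

0.004863 (dimensionless)


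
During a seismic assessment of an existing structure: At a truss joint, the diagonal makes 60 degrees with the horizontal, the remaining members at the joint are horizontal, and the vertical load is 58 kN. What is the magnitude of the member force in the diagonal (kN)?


At the joint, only the diagonal has a vertical component, so vertical equilibrium gives:
F * sin(60) = 58
F = 58 / sin(60)
= 58 / 0.866025
= 66.97 kN

66.97 kN


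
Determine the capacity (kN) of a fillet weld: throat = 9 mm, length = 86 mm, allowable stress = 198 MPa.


Strength = throat * length * allowable stress
= 9 * 86 * 198 N
= 153252 N
= 153.25 kN

153.25 kN


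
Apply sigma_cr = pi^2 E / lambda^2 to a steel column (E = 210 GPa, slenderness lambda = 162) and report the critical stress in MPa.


sigma_cr = pi^2 * E / lambda^2
= 9.8696 * 210000.0 / 162^2
= 9.8696 * 210000.0 / 26244
= 78.9749 MPa

78.9749 MPa


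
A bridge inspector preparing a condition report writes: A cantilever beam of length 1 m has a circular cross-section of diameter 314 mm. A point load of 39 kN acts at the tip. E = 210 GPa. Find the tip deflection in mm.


I = pi * d^4 / 64 = pi * 314^4 / 64 = 477186876.19 mm^4
L = 1000.0 mm, P = 39000.0 N, E = 210000.0 MPa
delta = P * L^3 / (3 * E * I)
= 39000.0 * 1000.0^3 / (3 * 210000.0 * 477186876.19)
= 0.1297 mm

0.1297 mm


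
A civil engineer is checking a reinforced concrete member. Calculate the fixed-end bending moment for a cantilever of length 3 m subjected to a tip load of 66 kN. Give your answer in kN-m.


For a cantilever with a point load at the free end:
M_max = P * L = 66 * 3 = 198 kN-m

198 kN-m


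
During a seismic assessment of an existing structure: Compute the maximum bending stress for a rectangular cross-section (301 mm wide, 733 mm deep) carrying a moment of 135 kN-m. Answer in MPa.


I = b * h^3 / 12 = 301 * 733^3 / 12 = 9878640328.08 mm^4
y = h / 2 = 733 / 2 = 366.5 mm
M = 135 kN-m = 135000000.0 N-mm
sigma = M * y / I = 135000000.0 * 366.5 / 9878640328.08
= 5.01 MPa

5.01 MPa


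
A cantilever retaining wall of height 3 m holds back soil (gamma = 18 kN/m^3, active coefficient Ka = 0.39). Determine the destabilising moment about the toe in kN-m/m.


Pa = 0.5 * Ka * gamma * H^2
= 0.5 * 0.39 * 18 * 3^2
= 31.59 kN/m
Arm = H / 3 = 3 / 3 = 1.0 m
Mo = Pa * arm = Pa * H / 3 = 31.59 * 3 / 3 = 31.59 kN-m/m

31.59 kN-m/m


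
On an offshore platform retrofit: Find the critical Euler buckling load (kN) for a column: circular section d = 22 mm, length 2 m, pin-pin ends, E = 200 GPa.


I = pi * d^4 / 64 = 11499.01 mm^4
L = 2000.0 mm
P_cr = pi^2 * E * I / L^2
= 9.8696 * 200000.0 * 11499.01 / 2000.0^2
= 5674.54 N = 5.6745 kN

5.6745 kN


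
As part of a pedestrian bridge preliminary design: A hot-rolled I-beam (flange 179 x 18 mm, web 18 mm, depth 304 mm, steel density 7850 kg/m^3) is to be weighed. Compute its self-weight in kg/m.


A_flanges = 2 * 179 * 18 = 6444 mm^2
A_web = (304 - 2 * 18) * 18 = 4824 mm^2
A_total = 6444 + 4824 = 11268 mm^2 = 0.011268 m^2
Weight = rho * A = 7850 * 0.011268 = 88.4538 kg/m

88.4538 kg/m


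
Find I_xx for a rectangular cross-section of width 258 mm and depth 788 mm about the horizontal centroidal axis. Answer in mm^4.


I = b * h^3 / 12
= 258 * 788^3 / 12
= 258 * 489303872 / 12
= 10520033248.0 mm^4

10520033248.0 mm^4


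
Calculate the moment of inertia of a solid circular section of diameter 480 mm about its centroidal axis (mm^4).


r = d / 2 = 480 / 2 = 240.0 mm
I = pi * r^4 / 4 = pi * 240.0^4 / 4
= 2605762610.59 mm^4

2605762610.59 mm^4


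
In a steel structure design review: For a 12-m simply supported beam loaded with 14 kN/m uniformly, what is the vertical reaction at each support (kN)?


Total load = w * L = 14 * 12 = 168 kN
By symmetry, each reaction R = total / 2 = 168 / 2 = 84.0 kN

84.0 kN


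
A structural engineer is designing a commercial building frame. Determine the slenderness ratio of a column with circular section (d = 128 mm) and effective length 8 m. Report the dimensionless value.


Radius of gyration r = d / 4 = 128 / 4 = 32.0 mm
L_eff = 8000.0 mm
Slenderness ratio = L / r = 8000.0 / 32.0 = 250.0 (dimensionless)

250.0 (dimensionless)


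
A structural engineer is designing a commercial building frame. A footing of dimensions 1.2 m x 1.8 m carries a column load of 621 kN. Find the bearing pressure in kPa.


A = 1.2 * 1.8 = 2.16 m^2
q = P / A = 621 / 2.16
= 287.5 kPa

287.5 kPa


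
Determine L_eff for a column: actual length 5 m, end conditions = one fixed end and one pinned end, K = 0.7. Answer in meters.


L_eff = K * L
= 0.7 * 5
= 3.5 m

3.5 m


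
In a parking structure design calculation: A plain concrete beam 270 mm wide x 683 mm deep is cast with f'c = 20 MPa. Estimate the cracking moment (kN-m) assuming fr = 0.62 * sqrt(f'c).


fr = 0.62 * sqrt(20) = 0.62 * 4.4721 = 2.7727 MPa
I = 270 * 683^3 / 12 = 7168769707.5 mm^4
y_t = 341.5 mm
M_cr = fr * I / y_t = 2.7727 * 7168769707.5 / 341.5 N-mm
= 58.205 kN-m

58.205 kN-m


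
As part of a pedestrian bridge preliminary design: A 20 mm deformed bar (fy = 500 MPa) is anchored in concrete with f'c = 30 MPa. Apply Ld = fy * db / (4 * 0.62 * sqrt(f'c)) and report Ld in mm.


Ld = (fy * db) / (4 * 0.62 * sqrt(f'c))
= (500 * 20) / (4 * 0.62 * sqrt(30))
= 10000 / 13.5835
= 736.19 mm

736.19 mm


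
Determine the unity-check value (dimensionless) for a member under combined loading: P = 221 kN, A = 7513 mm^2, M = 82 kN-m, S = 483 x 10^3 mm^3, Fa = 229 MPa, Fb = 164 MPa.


f_a = P / A = 221000.0 / 7513 = 29.4157 MPa
f_b = M / S = 82000000.0 / 483000.0 = 169.7723 MPa
Ratio = f_a / Fa + f_b / Fb
= 29.4157 / 229 + 169.7723 / 164
= 1.1636 (dimensionless)

1.1636 (dimensionless)


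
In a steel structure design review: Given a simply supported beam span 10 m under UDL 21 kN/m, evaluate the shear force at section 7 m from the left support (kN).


R_A = w * L / 2 = 21 * 10 / 2 = 105.0 kN
V(x) = R_A - w * x = 105.0 - 21 * 7
= -42.0 kN

-42.0 kN


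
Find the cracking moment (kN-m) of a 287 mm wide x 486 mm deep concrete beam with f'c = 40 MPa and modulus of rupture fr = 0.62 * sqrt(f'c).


fr = 0.62 * sqrt(40) = 0.62 * 6.3246 = 3.9212 MPa
I = 287 * 486^3 / 12 = 2745424206.0 mm^4
y_t = 243.0 mm
M_cr = fr * I / y_t = 3.9212 * 2745424206.0 / 243.0 N-mm
= 44.3022 kN-m

44.3022 kN-m


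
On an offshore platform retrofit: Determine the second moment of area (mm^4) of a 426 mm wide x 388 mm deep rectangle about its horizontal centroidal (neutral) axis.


I = b * h^3 / 12
= 426 * 388^3 / 12
= 426 * 58411072 / 12
= 2073593056.0 mm^4

2073593056.0 mm^4


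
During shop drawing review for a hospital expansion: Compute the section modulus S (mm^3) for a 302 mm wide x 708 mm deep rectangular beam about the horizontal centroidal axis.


S = b * h^2 / 6
= 302 * 708^2 / 6
= 302 * 501264 / 6
= 25230288.0 mm^3

25230288.0 mm^3


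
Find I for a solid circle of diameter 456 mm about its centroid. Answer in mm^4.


r = d / 2 = 456 / 2 = 228.0 mm
I = pi * r^4 / 4 = pi * 228.0^4 / 4
= 2122409932.34 mm^4

2122409932.34 mm^4


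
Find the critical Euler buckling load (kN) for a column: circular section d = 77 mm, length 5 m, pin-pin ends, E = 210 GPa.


I = pi * d^4 / 64 = 1725570.86 mm^4
L = 5000.0 mm
P_cr = pi^2 * E * I / L^2
= 9.8696 * 210000.0 * 1725570.86 / 5000.0^2
= 143057.9 N = 143.0579 kN

143.0579 kN


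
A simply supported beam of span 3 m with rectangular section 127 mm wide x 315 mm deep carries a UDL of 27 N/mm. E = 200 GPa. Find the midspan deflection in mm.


I = 127 * 315^3 / 12 = 330791343.75 mm^4
L = 3000.0 mm, w = 27 N/mm, E = 200000.0 MPa
delta = 5 * w * L^4 / (384 * E * I)
= 5 * 27 * 3000.0^4 / (384 * 200000.0 * 330791343.75)
= 0.4304 mm

0.4304 mm


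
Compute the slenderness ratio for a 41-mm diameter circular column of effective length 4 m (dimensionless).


Radius of gyration r = d / 4 = 41 / 4 = 10.25 mm
L_eff = 4000.0 mm
Slenderness ratio = L / r = 4000.0 / 10.25 = 390.24 (dimensionless)

390.24 (dimensionless)


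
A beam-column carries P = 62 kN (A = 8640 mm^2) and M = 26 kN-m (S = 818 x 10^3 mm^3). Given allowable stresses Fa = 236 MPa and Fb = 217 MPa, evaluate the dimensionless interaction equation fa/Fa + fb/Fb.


f_a = P / A = 62000.0 / 8640 = 7.1759 MPa
f_b = M / S = 26000000.0 / 818000.0 = 31.7848 MPa
Ratio = f_a / Fa + f_b / Fb
= 7.1759 / 236 + 31.7848 / 217
= 0.1769 (dimensionless)

0.1769 (dimensionless)


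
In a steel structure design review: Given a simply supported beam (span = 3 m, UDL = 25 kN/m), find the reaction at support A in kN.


Total load = w * L = 25 * 3 = 75 kN
By symmetry, each reaction R = total / 2 = 75 / 2 = 37.5 kN

37.5 kN


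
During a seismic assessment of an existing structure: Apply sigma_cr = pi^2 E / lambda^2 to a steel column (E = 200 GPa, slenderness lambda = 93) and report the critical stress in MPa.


sigma_cr = pi^2 * E / lambda^2
= 9.8696 * 200000.0 / 93^2
= 9.8696 * 200000.0 / 8649
= 228.2253 MPa

228.2253 MPa


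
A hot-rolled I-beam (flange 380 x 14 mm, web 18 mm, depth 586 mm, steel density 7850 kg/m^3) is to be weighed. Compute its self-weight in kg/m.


A_flanges = 2 * 380 * 14 = 10640 mm^2
A_web = (586 - 2 * 14) * 18 = 10044 mm^2
A_total = 10640 + 10044 = 20684 mm^2 = 0.020684 m^2
Weight = rho * A = 7850 * 0.020684 = 162.3694 kg/m

162.3694 kg/m


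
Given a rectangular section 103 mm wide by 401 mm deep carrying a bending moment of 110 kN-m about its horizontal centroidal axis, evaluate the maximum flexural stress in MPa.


I = b * h^3 / 12 = 103 * 401^3 / 12 = 553463641.92 mm^4
y = h / 2 = 401 / 2 = 200.5 mm
M = 110 kN-m = 110000000.0 N-mm
sigma = M * y / I = 110000000.0 * 200.5 / 553463641.92
= 39.85 MPa

39.85 MPa


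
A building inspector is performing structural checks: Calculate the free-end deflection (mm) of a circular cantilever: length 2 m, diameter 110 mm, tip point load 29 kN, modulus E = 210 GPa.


I = pi * d^4 / 64 = pi * 110^4 / 64 = 7186884.07 mm^4
L = 2000.0 mm, P = 29000.0 N, E = 210000.0 MPa
delta = P * L^3 / (3 * E * I)
= 29000.0 * 2000.0^3 / (3 * 210000.0 * 7186884.07)
= 51.2397 mm

51.2397 mm


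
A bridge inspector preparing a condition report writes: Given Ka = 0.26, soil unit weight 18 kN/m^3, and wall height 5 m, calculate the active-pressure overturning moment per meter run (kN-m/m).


Pa = 0.5 * Ka * gamma * H^2
= 0.5 * 0.26 * 18 * 5^2
= 58.5 kN/m
Arm = H / 3 = 5 / 3 = 1.6667 m
Mo = Pa * arm = Pa * H / 3 = 58.5 * 5 / 3 = 97.5 kN-m/m

97.5 kN-m/m


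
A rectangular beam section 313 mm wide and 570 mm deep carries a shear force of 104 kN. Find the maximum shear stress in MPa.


A = b * h = 313 * 570 = 178410 mm^2
V = 104 kN = 104000.0 N
tau_max = 1.5 * V / A = 1.5 * 104000.0 / 178410
= 0.8744 MPa

0.8744 MPa


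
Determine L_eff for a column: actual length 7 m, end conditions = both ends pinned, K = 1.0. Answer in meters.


L_eff = K * L
= 1.0 * 7
= 7.0 m

7.0 m


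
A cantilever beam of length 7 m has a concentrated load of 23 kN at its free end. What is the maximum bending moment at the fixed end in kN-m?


For a cantilever with a point load at the free end:
M_max = P * L = 23 * 7 = 161 kN-m

161 kN-m


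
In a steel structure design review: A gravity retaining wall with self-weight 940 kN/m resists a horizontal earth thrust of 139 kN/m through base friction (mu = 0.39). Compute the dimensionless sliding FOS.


Resisting force = mu * W = 0.39 * 940 = 366.6 kN/m
FOS = Resisting / Driving = 366.6 / 139
= 2.6374 (dimensionless)

2.6374 (dimensionless)


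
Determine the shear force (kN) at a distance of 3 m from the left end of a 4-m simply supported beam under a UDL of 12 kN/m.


R_A = w * L / 2 = 12 * 4 / 2 = 24.0 kN
V(x) = R_A - w * x = 24.0 - 12 * 3
= -12.0 kN

-12.0 kN


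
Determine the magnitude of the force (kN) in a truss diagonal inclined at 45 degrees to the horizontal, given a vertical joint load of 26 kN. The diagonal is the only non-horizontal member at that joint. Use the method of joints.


At the joint, only the diagonal has a vertical component, so vertical equilibrium gives:
F * sin(45) = 26
F = 26 / sin(45)
= 26 / 0.707107
= 36.77 kN

36.77 kN


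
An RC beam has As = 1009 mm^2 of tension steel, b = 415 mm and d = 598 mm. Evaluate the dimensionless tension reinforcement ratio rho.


rho = As / (b * d)
= 1009 / (415 * 598)
= 1009 / 248170
= 0.004066 (dimensionless)

0.004066 (dimensionless)


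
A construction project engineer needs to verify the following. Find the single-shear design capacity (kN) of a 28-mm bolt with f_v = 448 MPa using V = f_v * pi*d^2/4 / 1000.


A = pi * d^2 / 4 = pi * 28^2 / 4 = 615.7522 mm^2
V = f_v * A / 1000 = 448 * 615.7522 / 1000
= 275.857 kN

275.857 kN


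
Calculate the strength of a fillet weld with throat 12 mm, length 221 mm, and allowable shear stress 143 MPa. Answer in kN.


Strength = throat * length * allowable stress
= 12 * 221 * 143 N
= 379236 N
= 379.24 kN

379.24 kN


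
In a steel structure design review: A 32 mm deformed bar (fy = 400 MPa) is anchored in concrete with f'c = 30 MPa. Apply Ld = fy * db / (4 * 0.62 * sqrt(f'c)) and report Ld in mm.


Ld = (fy * db) / (4 * 0.62 * sqrt(f'c))
= (400 * 32) / (4 * 0.62 * sqrt(30))
= 12800 / 13.5835
= 942.32 mm

942.32 mm


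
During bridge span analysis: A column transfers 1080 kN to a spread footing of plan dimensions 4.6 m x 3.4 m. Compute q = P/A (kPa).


A = 4.6 * 3.4 = 15.64 m^2
q = P / A = 1080 / 15.64
= 69.0537 kPa

69.0537 kPa


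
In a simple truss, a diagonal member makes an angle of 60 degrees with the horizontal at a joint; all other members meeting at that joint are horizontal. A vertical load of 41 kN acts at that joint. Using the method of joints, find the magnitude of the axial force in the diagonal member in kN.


At the joint, only the diagonal has a vertical component, so vertical equilibrium gives:
F * sin(60) = 41
F = 41 / sin(60)
= 41 / 0.866025
= 47.34 kN

47.34 kN


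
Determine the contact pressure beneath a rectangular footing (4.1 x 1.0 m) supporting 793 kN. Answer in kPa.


A = 4.1 * 1.0 = 4.1 m^2
q = P / A = 793 / 4.1
= 193.4146 kPa

193.4146 kPa


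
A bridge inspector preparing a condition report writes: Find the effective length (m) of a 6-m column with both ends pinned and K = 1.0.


L_eff = K * L
= 1.0 * 6
= 6.0 m

6.0 m


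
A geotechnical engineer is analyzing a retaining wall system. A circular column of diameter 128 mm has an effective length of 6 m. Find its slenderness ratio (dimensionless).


Radius of gyration r = d / 4 = 128 / 4 = 32.0 mm
L_eff = 6000.0 mm
Slenderness ratio = L / r = 6000.0 / 32.0 = 187.5 (dimensionless)

187.5 (dimensionless)


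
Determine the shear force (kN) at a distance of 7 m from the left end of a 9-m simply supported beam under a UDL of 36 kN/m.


R_A = w * L / 2 = 36 * 9 / 2 = 162.0 kN
V(x) = R_A - w * x = 162.0 - 36 * 7
= -90.0 kN

-90.0 kN


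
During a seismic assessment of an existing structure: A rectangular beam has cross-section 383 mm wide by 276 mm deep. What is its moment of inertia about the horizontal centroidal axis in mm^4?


I = b * h^3 / 12
= 383 * 276^3 / 12
= 383 * 21024576 / 12
= 671034384.0 mm^4

671034384.0 mm^4


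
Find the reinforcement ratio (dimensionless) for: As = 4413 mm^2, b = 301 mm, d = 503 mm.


rho = As / (b * d)
= 4413 / (301 * 503)
= 4413 / 151403
= 0.029147 (dimensionless)

0.029147 (dimensionless)


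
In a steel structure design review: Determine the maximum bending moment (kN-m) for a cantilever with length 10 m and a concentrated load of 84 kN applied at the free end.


For a cantilever with a point load at the free end:
M_max = P * L = 84 * 10 = 840 kN-m

840 kN-m


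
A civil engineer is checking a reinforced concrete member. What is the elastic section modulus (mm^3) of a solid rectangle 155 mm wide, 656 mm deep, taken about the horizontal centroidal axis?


S = b * h^2 / 6
= 155 * 656^2 / 6
= 155 * 430336 / 6
= 11117013.33 mm^3

11117013.33 mm^3


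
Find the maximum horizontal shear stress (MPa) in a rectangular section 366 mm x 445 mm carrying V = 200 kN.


A = b * h = 366 * 445 = 162870 mm^2
V = 200 kN = 200000.0 N
tau_max = 1.5 * V / A = 1.5 * 200000.0 / 162870
= 1.842 MPa

1.842 MPa


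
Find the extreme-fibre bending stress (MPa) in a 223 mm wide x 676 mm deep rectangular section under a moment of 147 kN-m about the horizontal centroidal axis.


I = b * h^3 / 12 = 223 * 676^3 / 12 = 5740684837.33 mm^4
y = h / 2 = 676 / 2 = 338.0 mm
M = 147 kN-m = 147000000.0 N-mm
sigma = M * y / I = 147000000.0 * 338.0 / 5740684837.33
= 8.66 MPa

8.66 MPa


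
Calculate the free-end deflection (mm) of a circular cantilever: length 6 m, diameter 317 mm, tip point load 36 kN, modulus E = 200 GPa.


I = pi * d^4 / 64 = pi * 317^4 / 64 = 495686336.22 mm^4
L = 6000.0 mm, P = 36000.0 N, E = 200000.0 MPa
delta = P * L^3 / (3 * E * I)
= 36000.0 * 6000.0^3 / (3 * 200000.0 * 495686336.22)
= 26.1456 mm

26.1456 mm


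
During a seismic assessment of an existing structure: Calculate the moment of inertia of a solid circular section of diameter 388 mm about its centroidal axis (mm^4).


r = d / 2 = 388 / 2 = 194.0 mm
I = pi * r^4 / 4 = pi * 194.0^4 / 4
= 1112491755.27 mm^4

1112491755.27 mm^4


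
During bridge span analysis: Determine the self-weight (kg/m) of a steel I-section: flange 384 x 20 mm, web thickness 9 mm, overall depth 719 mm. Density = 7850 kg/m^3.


A_flanges = 2 * 384 * 20 = 15360 mm^2
A_web = (719 - 2 * 20) * 9 = 6111 mm^2
A_total = 15360 + 6111 = 21471 mm^2 = 0.021471 m^2
Weight = rho * A = 7850 * 0.021471 = 168.5473 kg/m

168.5473 kg/m


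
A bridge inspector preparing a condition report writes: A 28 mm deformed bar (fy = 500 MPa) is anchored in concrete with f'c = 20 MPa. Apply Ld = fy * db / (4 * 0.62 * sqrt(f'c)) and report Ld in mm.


Ld = (fy * db) / (4 * 0.62 * sqrt(f'c))
= (500 * 28) / (4 * 0.62 * sqrt(20))
= 14000 / 11.0909
= 1262.3 mm

1262.3 mm


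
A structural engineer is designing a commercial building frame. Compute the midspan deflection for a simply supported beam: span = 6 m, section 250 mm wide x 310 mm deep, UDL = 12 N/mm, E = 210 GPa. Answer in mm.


I = 250 * 310^3 / 12 = 620645833.33 mm^4
L = 6000.0 mm, w = 12 N/mm, E = 210000.0 MPa
delta = 5 * w * L^4 / (384 * E * I)
= 5 * 12 * 6000.0^4 / (384 * 210000.0 * 620645833.33)
= 1.5537 mm

1.5537 mm


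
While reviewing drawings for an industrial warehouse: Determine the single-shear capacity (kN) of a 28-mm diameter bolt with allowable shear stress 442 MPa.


A = pi * d^2 / 4 = pi * 28^2 / 4 = 615.7522 mm^2
V = f_v * A / 1000 = 442 * 615.7522 / 1000
= 272.1625 kN

272.1625 kN


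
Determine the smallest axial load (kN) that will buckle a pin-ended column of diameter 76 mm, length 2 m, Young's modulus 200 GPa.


I = pi * d^4 / 64 = 1637661.98 mm^4
L = 2000.0 mm
P_cr = pi^2 * E * I / L^2
= 9.8696 * 200000.0 * 1637661.98 / 2000.0^2
= 808153.8 N = 808.1538 kN

808.1538 kN


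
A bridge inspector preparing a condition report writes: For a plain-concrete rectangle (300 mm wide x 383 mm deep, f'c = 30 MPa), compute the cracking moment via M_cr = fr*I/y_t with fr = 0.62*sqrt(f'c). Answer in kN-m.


fr = 0.62 * sqrt(30) = 0.62 * 5.4772 = 3.3959 MPa
I = 300 * 383^3 / 12 = 1404547175.0 mm^4
y_t = 191.5 mm
M_cr = fr * I / y_t = 3.3959 * 1404547175.0 / 191.5 N-mm
= 24.9069 kN-m

24.9069 kN-m


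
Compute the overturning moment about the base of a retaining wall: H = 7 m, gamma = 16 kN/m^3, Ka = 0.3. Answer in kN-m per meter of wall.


Pa = 0.5 * Ka * gamma * H^2
= 0.5 * 0.3 * 16 * 7^2
= 117.6 kN/m
Arm = H / 3 = 7 / 3 = 2.3333 m
Mo = Pa * arm = Pa * H / 3 = 117.6 * 7 / 3 = 274.4 kN-m/m

274.4 kN-m/m


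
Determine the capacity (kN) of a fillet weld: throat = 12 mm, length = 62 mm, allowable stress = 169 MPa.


Strength = throat * length * allowable stress
= 12 * 62 * 169 N
= 125736 N
= 125.74 kN

125.74 kN


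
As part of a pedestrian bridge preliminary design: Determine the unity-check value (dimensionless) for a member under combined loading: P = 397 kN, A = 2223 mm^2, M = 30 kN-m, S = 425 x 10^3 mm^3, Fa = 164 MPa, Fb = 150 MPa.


f_a = P / A = 397000.0 / 2223 = 178.5875 MPa
f_b = M / S = 30000000.0 / 425000.0 = 70.5882 MPa
Ratio = f_a / Fa + f_b / Fb
= 178.5875 / 164 + 70.5882 / 150
= 1.5595 (dimensionless)

1.5595 (dimensionless)


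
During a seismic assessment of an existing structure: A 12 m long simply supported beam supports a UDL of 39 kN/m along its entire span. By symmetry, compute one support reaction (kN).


Total load = w * L = 39 * 12 = 468 kN
By symmetry, each reaction R = total / 2 = 468 / 2 = 234.0 kN

234.0 kN


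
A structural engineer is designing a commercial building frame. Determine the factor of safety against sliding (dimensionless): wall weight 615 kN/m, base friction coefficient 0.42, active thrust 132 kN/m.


Resisting force = mu * W = 0.42 * 615 = 258.3 kN/m
FOS = Resisting / Driving = 258.3 / 132
= 1.9568 (dimensionless)

1.9568 (dimensionless)


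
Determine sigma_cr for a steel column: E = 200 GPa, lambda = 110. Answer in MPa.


sigma_cr = pi^2 * E / lambda^2
= 9.8696 * 200000.0 / 110^2
= 9.8696 * 200000.0 / 12100
= 163.134 MPa

163.134 MPa


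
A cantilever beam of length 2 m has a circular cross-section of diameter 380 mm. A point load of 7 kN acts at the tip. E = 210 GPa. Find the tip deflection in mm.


I = pi * d^4 / 64 = pi * 380^4 / 64 = 1023538740.52 mm^4
L = 2000.0 mm, P = 7000.0 N, E = 210000.0 MPa
delta = P * L^3 / (3 * E * I)
= 7000.0 * 2000.0^3 / (3 * 210000.0 * 1023538740.52)
= 0.0868 mm

0.0868 mm


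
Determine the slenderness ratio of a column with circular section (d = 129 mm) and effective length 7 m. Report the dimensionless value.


Radius of gyration r = d / 4 = 129 / 4 = 32.25 mm
L_eff = 7000.0 mm
Slenderness ratio = L / r = 7000.0 / 32.25 = 217.05 (dimensionless)

217.05 (dimensionless)


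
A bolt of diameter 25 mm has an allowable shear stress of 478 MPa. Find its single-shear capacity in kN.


A = pi * d^2 / 4 = pi * 25^2 / 4 = 490.8739 mm^2
V = f_v * A / 1000 = 478 * 490.8739 / 1000
= 234.6377 kN

234.6377 kN


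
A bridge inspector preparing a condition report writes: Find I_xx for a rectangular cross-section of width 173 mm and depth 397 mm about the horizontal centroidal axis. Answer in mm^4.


I = b * h^3 / 12
= 173 * 397^3 / 12
= 173 * 62570773 / 12
= 902061977.42 mm^4

902061977.42 mm^4


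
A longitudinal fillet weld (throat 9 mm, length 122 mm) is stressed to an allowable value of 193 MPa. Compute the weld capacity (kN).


Strength = throat * length * allowable stress
= 9 * 122 * 193 N
= 211914 N
= 211.91 kN

211.91 kN


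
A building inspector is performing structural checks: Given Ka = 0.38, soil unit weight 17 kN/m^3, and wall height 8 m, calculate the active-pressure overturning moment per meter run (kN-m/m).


Pa = 0.5 * Ka * gamma * H^2
= 0.5 * 0.38 * 17 * 8^2
= 206.72 kN/m
Arm = H / 3 = 8 / 3 = 2.6667 m
Mo = Pa * arm = Pa * H / 3 = 206.72 * 8 / 3 = 551.2533 kN-m/m

551.2533 kN-m/m


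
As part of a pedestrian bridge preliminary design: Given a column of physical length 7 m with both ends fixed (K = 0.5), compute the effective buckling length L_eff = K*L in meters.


L_eff = K * L
= 0.5 * 7
= 3.5 m

3.5 m


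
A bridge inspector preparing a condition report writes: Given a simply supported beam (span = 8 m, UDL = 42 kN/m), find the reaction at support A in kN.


Total load = w * L = 42 * 8 = 336 kN
By symmetry, each reaction R = total / 2 = 336 / 2 = 168.0 kN

168.0 kN


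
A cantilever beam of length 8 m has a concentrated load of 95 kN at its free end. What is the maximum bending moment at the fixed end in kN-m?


For a cantilever with a point load at the free end:
M_max = P * L = 95 * 8 = 760 kN-m

760 kN-m


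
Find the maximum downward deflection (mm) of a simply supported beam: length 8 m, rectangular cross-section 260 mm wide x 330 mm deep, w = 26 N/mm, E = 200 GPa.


I = 260 * 330^3 / 12 = 778635000.0 mm^4
L = 8000.0 mm, w = 26 N/mm, E = 200000.0 MPa
delta = 5 * w * L^4 / (384 * E * I)
= 5 * 26 * 8000.0^4 / (384 * 200000.0 * 778635000.0)
= 8.9045 mm

8.9045 mm


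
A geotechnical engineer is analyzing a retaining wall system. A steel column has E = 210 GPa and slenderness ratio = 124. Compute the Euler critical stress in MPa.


sigma_cr = pi^2 * E / lambda^2
= 9.8696 * 210000.0 / 124^2
= 9.8696 * 210000.0 / 15376
= 134.7956 MPa

134.7956 MPa


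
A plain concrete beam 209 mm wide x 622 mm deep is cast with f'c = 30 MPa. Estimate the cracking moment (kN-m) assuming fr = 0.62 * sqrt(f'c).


fr = 0.62 * sqrt(30) = 0.62 * 5.4772 = 3.3959 MPa
I = 209 * 622^3 / 12 = 4191178852.67 mm^4
y_t = 311.0 mm
M_cr = fr * I / y_t = 3.3959 * 4191178852.67 / 311.0 N-mm
= 45.7644 kN-m

45.7644 kN-m


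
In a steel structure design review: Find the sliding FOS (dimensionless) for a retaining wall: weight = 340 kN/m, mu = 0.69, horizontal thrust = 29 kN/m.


Resisting force = mu * W = 0.69 * 340 = 234.6 kN/m
FOS = Resisting / Driving = 234.6 / 29
= 8.0897 (dimensionless)

8.0897 (dimensionless)


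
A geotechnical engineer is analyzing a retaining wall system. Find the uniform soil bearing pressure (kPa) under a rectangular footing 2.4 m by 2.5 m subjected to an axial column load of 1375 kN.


A = 2.4 * 2.5 = 6.0 m^2
q = P / A = 1375 / 6.0
= 229.1667 kPa

229.1667 kPa
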